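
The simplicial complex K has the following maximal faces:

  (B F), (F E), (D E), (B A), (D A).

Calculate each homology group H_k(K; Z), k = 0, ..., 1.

Order the vertices as A < B < D < E < F. Listing each simplex with vertices in this order, K has dimension 1 with simplices:

  0-simplices (5): A, B, D, E, F
  1-simplices (5): AB, AD, BF, DE, EF

giving chain groups C_0 ≅ Z^5, C_1 ≅ Z^5.

The boundary map ∂_1: C_1 → C_0 sends each edge [p,q] (with p < q) to q − p. For instance
  ∂EF = F − E.
As a 5×5 matrix over Z this has rank 4, with invariant factors (1,1,1,1).

Reading off H_k = ker ∂_k / im ∂_{k+1}:

  H_0: rank C_0 − rank ∂_1 = 5 − 4 = 1, and the invariant factors of ∂_1 are all 1, so H_0 = Z.
  H_1: rank ker ∂_1 − rank ∂_2 = (5 − 4) − 0 = 1, and there is no ∂_2, so H_1 = Z.

H_0 ≅ Z,  H_1 ≅ Z.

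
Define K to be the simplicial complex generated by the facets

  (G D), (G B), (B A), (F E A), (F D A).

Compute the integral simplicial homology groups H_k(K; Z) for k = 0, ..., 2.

We work with the vertex ordering A < B < D < E < F < G. The simplices of K, each written with vertices in increasing order, are:

  0-simplices (6): A, B, D, E, F, G
  1-simplices (8): AB, AD, AE, AF, BG, DF, DG, EF
  2-simplices (2): ADF, AEF

giving chain groups C_0 ≅ Z^6, C_1 ≅ Z^8, C_2 ≅ Z^2.

Boundary ∂_1: C_1 → C_0 is given by ∂[p,q] = [q] − [p].
As a 6×8 matrix over Z this has rank 5, with invariant factors (1,1,1,1,1).

Boundary ∂_2: C_2 → C_1 maps a triangle to the signed sum of its edges. For instance
  ∂ADF = DF − AF + AD,
  ∂AEF = EF − AF + AE.
This gives a 8×2 integer matrix of rank 2; reducing to Smith normal form yields diagonal entries (1,1).

Now H_k = ker ∂_k / im ∂_{k+1}, so:

  H_0: rank C_0 − rank ∂_1 = 6 − 5 = 1, and the invariant factors of ∂_1 are all 1, so H_0 ≅ Z.
  H_1: rank ker ∂_1 − rank ∂_2 = (8 − 5) − 2 = 1, and the invariant factors of ∂_2 are all 1, so H_1 ≅ Z.
  H_2: rank ker ∂_2 − rank ∂_3 = (2 − 2) − 0 = 0, and there is no ∂_3, so H_2 ≅ 0.

H_0 = Z,  H_1 = Z,  H_2 = 0.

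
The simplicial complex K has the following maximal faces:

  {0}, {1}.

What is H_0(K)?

We work with the vertex ordering 0 < 1. The simplices of K, each written with vertices in increasing order, are:

  0-simplices (2): [0], [1]

so the chain groups are C_0 ≅ Z^2.

From H_k ≅ ker(∂_k) / im(∂_{k+1}) we obtain:

  H_0: rank C_0 − rank ∂_1 = 2 − 0 = 2, and there is no ∂_1, so H_0 ≅ Z^2.

H_0 ≅ Z^2.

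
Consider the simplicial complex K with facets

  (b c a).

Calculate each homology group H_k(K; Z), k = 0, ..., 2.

Fix the vertex order a < b < c and write every simplex with vertices in increasing order. Then dim K = 2 and the simplices of K are:

  0-simplices (3): a, b, c
  1-simplices (3): ab, ac, bc
  2-simplices (1): abc

giving chain groups C_0 ≅ Z^3, C_1 ≅ Z^3, C_2 ≅ Z^1.

∂_1: C_1 → C_0 sends each edge [p,q] (with p < q) to q − p. For instance
  ∂bc = c − b.
The resulting 3×3 matrix has rank 2, and its Smith normal form has invariant factors (1,1).

Boundary ∂_2: C_2 → C_1 maps a triangle to the signed sum of its edges. For instance
  ∂abc = bc − ac + ab.
This gives a 3×1 integer matrix of rank 1; reducing to Smith normal form yields diagonal entries (1).

From H_k ≅ ker(∂_k) / im(∂_{k+1}) we obtain:

  H_0: rank C_0 − rank ∂_1 = 3 − 2 = 1, and the invariant factors of ∂_1 are all 1, so H_0 = Z.
  H_1: rank ker ∂_1 − rank ∂_2 = (3 − 2) − 1 = 0, and the invariant factors of ∂_2 are all 1, so H_1 = 0.
  H_2: rank ker ∂_2 − rank ∂_3 = (1 − 1) − 0 = 0, and there is no ∂_3, so H_2 = 0.

(K is a triangulation of the 2-simplex.)

H_0 = Z,  H_1 = 0,  H_2 = 0.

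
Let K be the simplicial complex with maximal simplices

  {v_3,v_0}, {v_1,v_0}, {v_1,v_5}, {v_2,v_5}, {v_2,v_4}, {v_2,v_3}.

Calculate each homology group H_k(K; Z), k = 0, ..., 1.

K has 6 vertices, 6 edges.
rank ∂_0 = 0, rank ∂_1 = 5 ⇒ b_0 = 6 − 0 − 5 = 1; all invariant factors of ∂_1 are 1 so no torsion. So H_0 ≅ Z.
rank ∂_1 = 5, rank ∂_2 = 0 ⇒ b_1 = 6 − 5 − 0 = 1. So H_1 ≅ Z.

H_0 ≅ Z,  H_1 ≅ Z.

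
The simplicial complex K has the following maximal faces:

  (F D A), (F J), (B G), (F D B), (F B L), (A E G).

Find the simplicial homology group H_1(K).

H_1 = Z.

We work with the vertex ordering A < B < D < E < F < G < J < L. The simplices of K, each written with vertices in increasing order, are:

  0-simplices (8): A, B, D, E, F, G, J, L
  1-simplices (12): AD, AE, AF, AG, BD, BF, BG, BL, DF, EG, FJ, FL
  2-simplices (4): ADF, AEG, BDF, BFL

giving chain groups C_0 ≅ Z^8, C_1 ≅ Z^12, C_2 ≅ Z^4.

∂_1: C_1 → C_0 is given by ∂[p,q] = [q] − [p]. For instance
  ∂BF = F − B.
This gives a 8×12 integer matrix of rank 7; reducing to Smith normal form yields diagonal entries (1,1,1,1,1,1,1).

∂_2: C_2 → C_1 acts by ∂[p,q,r] = [q,r] − [p,r] + [p,q]. For instance
  ∂ADF = DF − AF + AD,
  ∂BDF = DF − BF + BD.
This gives a 12×4 integer matrix of rank 4; reducing to Smith normal form yields diagonal entries (1,1,1,1).

Computing H_k = (kernel of ∂_k) / (image of ∂_{k+1}):

  H_1: rank ker ∂_1 − rank ∂_2 = (12 − 7) − 4 = 1, and the invariant factors of ∂_2 are all 1, so H_1 ≅ Z.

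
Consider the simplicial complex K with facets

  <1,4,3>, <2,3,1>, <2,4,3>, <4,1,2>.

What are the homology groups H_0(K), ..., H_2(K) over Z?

Order the vertices as 1 < 2 < 3 < 4. Listing each simplex with vertices in this order, K has dimension 2 with simplices:

  0-simplices (4): [1], [2], [3], [4]
  1-simplices (6): [1,2], [1,3], [1,4], [2,3], [2,4], [3,4]
  2-simplices (4): [1,2,3], [1,2,4], [1,3,4], [2,3,4]

Hence C_0 ≅ Z^4, C_1 ≅ Z^6, C_2 ≅ Z^4.

Boundary ∂_1: C_1 → C_0 maps an edge to its endpoints' difference, ∂[p,q] = q − p. For instance
  ∂[1,4] = [4] − [1].
The 4×6 boundary matrix has rank 3 and Smith normal form diag(1,1,1).

∂_2: C_2 → C_1 acts by ∂[p,q,r] = [q,r] − [p,r] + [p,q]. For instance
  ∂[1,2,3] = [2,3] − [1,3] + [1,2],
  ∂[2,3,4] = [3,4] − [2,4] + [2,3].
The 6×4 boundary matrix has rank 3 and Smith normal form diag(1,1,1).

Computing H_k = (kernel of ∂_k) / (image of ∂_{k+1}):

  H_0: rank C_0 − rank ∂_1 = 4 − 3 = 1, and the invariant factors of ∂_1 are all 1, so H_0 ≅ Z.
  H_1: rank ker ∂_1 − rank ∂_2 = (6 − 3) − 3 = 0, and the invariant factors of ∂_2 are all 1, so H_1 ≅ 0.
  H_2: rank ker ∂_2 − rank ∂_3 = (4 − 3) − 0 = 1, and there is no ∂_3, so H_2 ≅ Z.

H_0 = Z,  H_1 = 0,  H_2 = Z.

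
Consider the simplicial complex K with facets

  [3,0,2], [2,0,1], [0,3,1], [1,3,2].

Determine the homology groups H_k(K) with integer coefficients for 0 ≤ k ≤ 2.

K has 4 vertices, 6 edges, 4 triangles.
rank ∂_0 = 0, rank ∂_1 = 3 ⇒ b_0 = 4 − 0 − 3 = 1; all invariant factors of ∂_1 are 1 so no torsion. So H_0 = Z.
rank ∂_1 = 3, rank ∂_2 = 3 ⇒ b_1 = 6 − 3 − 3 = 0; all invariant factors of ∂_2 are 1 so no torsion. So H_1 = 0.
rank ∂_2 = 3, rank ∂_3 = 0 ⇒ b_2 = 4 − 3 − 0 = 1. So H_2 = Z.

H_0 = Z,  H_1 = 0,  H_2 = Z.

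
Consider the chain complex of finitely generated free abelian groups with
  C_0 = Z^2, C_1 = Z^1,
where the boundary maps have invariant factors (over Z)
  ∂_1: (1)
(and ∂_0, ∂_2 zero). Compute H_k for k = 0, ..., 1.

H_0 ≅ Z,  H_1 = 0.

H_0: b_0 = 2 − 0 − 1 = 1; torsion from ∂_1 factors > 1: none. So H_0 ≅ Z.
H_1: b_1 = 1 − 1 − 0 = 0; torsion from ∂_2 factors > 1: none. So H_1 ≅ 0.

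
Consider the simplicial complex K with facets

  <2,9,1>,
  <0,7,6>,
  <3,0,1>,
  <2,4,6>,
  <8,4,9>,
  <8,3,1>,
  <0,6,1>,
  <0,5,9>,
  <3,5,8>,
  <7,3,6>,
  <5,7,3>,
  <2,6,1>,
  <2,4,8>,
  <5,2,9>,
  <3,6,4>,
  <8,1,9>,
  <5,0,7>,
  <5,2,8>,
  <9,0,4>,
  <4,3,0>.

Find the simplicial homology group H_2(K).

Fix the vertex order 0 < 1 < 2 < 3 < 4 < 5 < 6 < 7 < 8 < 9 and write every simplex with vertices in increasing order. Then dim K = 2 and the simplices of K are:

  0-simplices (10): [0], [1], [2], [3], [4], [5], [6], [7], [8], [9]
  1-simplices (30): (30 of them)
  2-simplices (20): (20 of them)

Hence C_0 ≅ Z^10, C_1 ≅ Z^30, C_2 ≅ Z^20.

Boundary ∂_1: C_1 → C_0 is given by ∂[p,q] = [q] − [p]. For instance
  ∂[1,8] = [8] − [1].
The resulting 10×30 matrix has rank 9, and its Smith normal form has invariant factors (1,1,1,1,1,1,1,1,1).

∂_2: C_2 → C_1 sends each 2-simplex [p,q,r] to [q,r] − [p,r] + [p,q]. For instance
  ∂[3,5,7] = [5,7] − [3,7] + [3,5],
  ∂[0,5,7] = [5,7] − [0,7] + [0,5].
The 30×20 boundary matrix has rank 20 and Smith normal form diag(1,1,1,1,1,1,1,1,1,1,1,1,1,1,1,1,1,1,1,2).

Reading off H_k = ker ∂_k / im ∂_{k+1}:

  H_2: rank ker ∂_2 − rank ∂_3 = (20 − 20) − 0 = 0, and there is no ∂_3, so H_2 ≅ 0.

H_2 = 0.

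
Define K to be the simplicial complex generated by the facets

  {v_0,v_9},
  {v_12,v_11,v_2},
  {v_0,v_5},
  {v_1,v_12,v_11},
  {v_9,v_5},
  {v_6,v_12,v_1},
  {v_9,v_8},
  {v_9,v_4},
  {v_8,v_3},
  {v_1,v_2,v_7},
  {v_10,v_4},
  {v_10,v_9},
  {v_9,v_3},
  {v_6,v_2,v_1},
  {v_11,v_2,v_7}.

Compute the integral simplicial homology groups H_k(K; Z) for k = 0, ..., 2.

Fix the vertex order v_0 < v_1 < v_2 < v_3 < v_4 < v_5 < v_6 < v_7 < v_8 < v_9 < v_10 < v_11 < v_12 and write every simplex with vertices in increasing order. Then dim K = 2 and the simplices of K are:

  0-simplices (13): [v_0], [v_1], [v_2], [v_3], [v_4], [v_5], [v_6], [v_7], [v_8], [v_9], [v_10], [v_11], [v_12]
  1-simplices (21): (21 of them)
  2-simplices (6): [v_1,v_2,v_6], [v_1,v_2,v_7], [v_1,v_6,v_12], [v_1,v_11,v_12], [v_2,v_7,v_11], [v_2,v_11,v_12]

Hence C_0 ≅ Z^13, C_1 ≅ Z^21, C_2 ≅ Z^6.

Boundary ∂_1: C_1 → C_0 sends each edge [p,q] (with p < q) to q − p. For instance
  ∂[v_2,v_12] = [v_12] − [v_2].
The resulting 13×21 matrix has rank 11, and its Smith normal form has invariant factors (1,1,1,1,1,1,1,1,1,1,1).

The boundary map ∂_2: C_2 → C_1 sends each 2-simplex [p,q,r] to [q,r] − [p,r] + [p,q]. For instance
  ∂[v_1,v_2,v_7] = [v_2,v_7] − [v_1,v_7] + [v_1,v_2],
  ∂[v_1,v_2,v_6] = [v_2,v_6] − [v_1,v_6] + [v_1,v_2].
As a 21×6 matrix over Z this has rank 6, with invariant factors (1,1,1,1,1,1).

From H_k ≅ ker(∂_k) / im(∂_{k+1}) we obtain:

  H_0: rank C_0 − rank ∂_1 = 13 − 11 = 2, and the invariant factors of ∂_1 are all 1, so H_0 = Z^2.
  H_1: rank ker ∂_1 − rank ∂_2 = (21 − 11) − 6 = 4, and the invariant factors of ∂_2 are all 1, so H_1 = Z^4.
  H_2: rank ker ∂_2 − rank ∂_3 = (6 − 6) − 0 = 0, and there is no ∂_3, so H_2 = 0.

(K is a triangulation of the disjoint union of a wedge of 3 circles and the cylinder S^1 x I.)

H_0 = Z^2,  H_1 = Z^4,  H_2 = 0.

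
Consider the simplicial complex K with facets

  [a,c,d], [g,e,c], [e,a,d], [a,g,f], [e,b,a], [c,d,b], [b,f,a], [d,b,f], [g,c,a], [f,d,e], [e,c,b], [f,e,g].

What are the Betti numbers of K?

K has 7 vertices, 18 edges, 12 triangles.
rank ∂_0 = 0, rank ∂_1 = 6 ⇒ b_0 = 7 − 0 − 6 = 1; all invariant factors of ∂_1 are 1 so no torsion. So H_0 = Z.
rank ∂_1 = 6, rank ∂_2 = 12 ⇒ b_1 = 18 − 6 − 12 = 0; ∂_2 has invariant factor(s) [2] giving torsion. So H_1 = Z/2.
rank ∂_2 = 12, rank ∂_3 = 0 ⇒ b_2 = 12 − 12 − 0 = 0. So H_2 = 0.

b_0 = 1, b_1 = 0, b_2 = 0.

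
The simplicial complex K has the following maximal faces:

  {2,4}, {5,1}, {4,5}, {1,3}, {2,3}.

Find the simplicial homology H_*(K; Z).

H_0 ≅ Z,  H_1 ≅ Z.

We work with the vertex ordering 1 < 2 < 3 < 4 < 5. The simplices of K, each written with vertices in increasing order, are:

  0-simplices (5): [1], [2], [3], [4], [5]
  1-simplices (5): [1,3], [1,5], [2,3], [2,4], [4,5]

Hence C_0 ≅ Z^5, C_1 ≅ Z^5.

The boundary map ∂_1: C_1 → C_0 maps an edge to its endpoints' difference, ∂[p,q] = q − p. For instance
  ∂[2,4] = [4] − [2].
The 5×5 boundary matrix has rank 4 and Smith normal form diag(1,1,1,1).

Now H_k = ker ∂_k / im ∂_{k+1}, so:

  H_0: rank C_0 − rank ∂_1 = 5 − 4 = 1, and the invariant factors of ∂_1 are all 1, so H_0 ≅ Z.
  H_1: rank ker ∂_1 − rank ∂_2 = (5 − 4) − 0 = 1, and there is no ∂_2, so H_1 ≅ Z.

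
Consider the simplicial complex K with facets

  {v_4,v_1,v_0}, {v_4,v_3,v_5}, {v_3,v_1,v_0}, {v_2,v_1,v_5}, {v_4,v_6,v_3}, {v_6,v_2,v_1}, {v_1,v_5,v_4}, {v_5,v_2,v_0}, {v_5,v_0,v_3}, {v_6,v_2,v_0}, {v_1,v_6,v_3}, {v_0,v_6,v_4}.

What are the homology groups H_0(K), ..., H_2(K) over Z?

K has 7 vertices, 18 edges, 12 triangles.
rank ∂_0 = 0, rank ∂_1 = 6 ⇒ b_0 = 7 − 0 − 6 = 1; all invariant factors of ∂_1 are 1 so no torsion. So H_0 = Z.
rank ∂_1 = 6, rank ∂_2 = 12 ⇒ b_1 = 18 − 6 − 12 = 0; ∂_2 has invariant factor(s) [2] giving torsion. So H_1 = Z/2.
rank ∂_2 = 12, rank ∂_3 = 0 ⇒ b_2 = 12 − 12 − 0 = 0. So H_2 = 0.

H_0 = Z,  H_1 = Z/2,  H_2 = 0.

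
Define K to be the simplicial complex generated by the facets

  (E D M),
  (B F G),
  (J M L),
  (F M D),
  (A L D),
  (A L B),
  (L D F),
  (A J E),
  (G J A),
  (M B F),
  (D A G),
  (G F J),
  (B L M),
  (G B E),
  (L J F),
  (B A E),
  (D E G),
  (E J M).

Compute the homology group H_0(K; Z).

Take the total order A < B < D < E < F < G < J < L < M on the vertex set. Then K (dimension 2) consists of the simplices:

  0-simplices (9): A, B, D, E, F, G, J, L, M
  1-simplices (27): AB, AD, AE, AG, AJ, AL, BE, BF, BG, BL, BM, DE, DF, DG, DL, DM, EG, EJ, EM, FG, FJ, FL, FM, GJ, JL, JM, LM
  2-simplices (18): ABE, ABL, ADG, ADL, AEJ, AGJ, BEG, BFG, BFM, BLM, DEG, DEM, DFL, DFM, EJM, FGJ, FJL, JLM

giving chain groups C_0 ≅ Z^9, C_1 ≅ Z^27, C_2 ≅ Z^18.

The boundary map ∂_1: C_1 → C_0 is given by ∂[p,q] = [q] − [p]. For instance
  ∂FG = G − F.
The resulting 9×27 matrix has rank 8, and its Smith normal form has invariant factors (1,1,1,1,1,1,1,1).

Boundary ∂_2: C_2 → C_1 sends each 2-simplex [p,q,r] to [q,r] − [p,r] + [p,q]. For instance
  ∂DFL = FL − DL + DF,
  ∂BLM = LM − BM + BL.
As a 27×18 matrix over Z this has rank 18, with invariant factors (1,1,1,1,1,1,1,1,1,1,1,1,1,1,1,1,1,2).

From H_k ≅ ker(∂_k) / im(∂_{k+1}) we obtain:

  H_0: rank C_0 − rank ∂_1 = 9 − 8 = 1, and the invariant factors of ∂_1 are all 1, so H_0 ≅ Z.

H_0 = Z.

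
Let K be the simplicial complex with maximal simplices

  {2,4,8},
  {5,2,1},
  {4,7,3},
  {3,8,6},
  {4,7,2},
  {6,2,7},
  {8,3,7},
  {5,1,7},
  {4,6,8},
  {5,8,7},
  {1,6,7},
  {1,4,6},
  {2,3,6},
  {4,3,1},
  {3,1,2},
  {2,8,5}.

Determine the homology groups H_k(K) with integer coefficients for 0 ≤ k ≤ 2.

Take the total order 1 < 2 < 3 < 4 < 5 < 6 < 7 < 8 on the vertex set. Then K (dimension 2) consists of the simplices:

  0-simplices (8): [1], [2], [3], [4], [5], [6], [7], [8]
  1-simplices (24): (24 of them)
  2-simplices (16): [1,2,3], [1,2,5], [1,3,4], [1,4,6], [1,5,7], [1,6,7], [2,3,6], [2,4,7], [2,4,8], [2,5,8], [2,6,7], [3,4,7], [3,6,8], [3,7,8], [4,6,8], [5,7,8]

giving chain groups C_0 ≅ Z^8, C_1 ≅ Z^24, C_2 ≅ Z^16.

The boundary map ∂_1: C_1 → C_0 sends each edge [p,q] (with p < q) to q − p.
The 8×24 boundary matrix has rank 7 and Smith normal form diag(1,1,1,1,1,1,1).

∂_2: C_2 → C_1 acts by ∂[p,q,r] = [q,r] − [p,r] + [p,q]. For instance
  ∂[2,4,7] = [4,7] − [2,7] + [2,4],
  ∂[3,6,8] = [6,8] − [3,8] + [3,6].
As a 24×16 matrix over Z this has rank 15, with invariant factors (1,1,1,1,1,1,1,1,1,1,1,1,1,1,1).

Reading off H_k = ker ∂_k / im ∂_{k+1}:

  H_0: rank C_0 − rank ∂_1 = 8 − 7 = 1, and the invariant factors of ∂_1 are all 1, so H_0 = Z.
  H_1: rank ker ∂_1 − rank ∂_2 = (24 − 7) − 15 = 2, and the invariant factors of ∂_2 are all 1, so H_1 = Z^2.
  H_2: rank ker ∂_2 − rank ∂_3 = (16 − 15) − 0 = 1, and there is no ∂_3, so H_2 = Z.

H_0 = Z,  H_1 = Z^2,  H_2 = Z.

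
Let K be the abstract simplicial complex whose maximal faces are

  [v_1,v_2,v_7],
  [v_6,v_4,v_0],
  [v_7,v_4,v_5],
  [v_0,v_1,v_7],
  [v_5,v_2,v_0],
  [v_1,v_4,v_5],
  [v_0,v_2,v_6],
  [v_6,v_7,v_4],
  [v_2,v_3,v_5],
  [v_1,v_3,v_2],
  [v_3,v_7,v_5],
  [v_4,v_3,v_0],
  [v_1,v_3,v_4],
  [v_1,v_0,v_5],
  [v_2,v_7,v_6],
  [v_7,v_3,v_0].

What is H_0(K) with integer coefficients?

We work with the vertex ordering v_0 < v_1 < v_2 < v_3 < v_4 < v_5 < v_6 < v_7. The simplices of K, each written with vertices in increasing order, are:

  0-simplices (8): [v_0], [v_1], [v_2], [v_3], [v_4], [v_5], [v_6], [v_7]
  1-simplices (24): (24 of them)
  2-simplices (16): (16 of them)

Hence C_0 ≅ Z^8, C_1 ≅ Z^24, C_2 ≅ Z^16.

The boundary map ∂_1: C_1 → C_0 maps an edge to its endpoints' difference, ∂[p,q] = q − p. For instance
  ∂[v_5,v_7] = [v_7] − [v_5].
The 8×24 boundary matrix has rank 7 and Smith normal form diag(1,1,1,1,1,1,1).

The boundary map ∂_2: C_2 → C_1 acts by ∂[p,q,r] = [q,r] − [p,r] + [p,q]. For instance
  ∂[v_4,v_6,v_7] = [v_6,v_7] − [v_4,v_7] + [v_4,v_6],
  ∂[v_0,v_2,v_6] = [v_2,v_6] − [v_0,v_6] + [v_0,v_2].
The 24×16 boundary matrix has rank 15 and Smith normal form diag(1,1,1,1,1,1,1,1,1,1,1,1,1,1,1).

Computing H_k = (kernel of ∂_k) / (image of ∂_{k+1}):

  H_0: rank C_0 − rank ∂_1 = 8 − 7 = 1, and the invariant factors of ∂_1 are all 1, so H_0 ≅ Z.

H_0 ≅ Z.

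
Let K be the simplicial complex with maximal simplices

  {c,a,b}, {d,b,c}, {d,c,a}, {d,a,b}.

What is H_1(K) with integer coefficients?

H_1 ≅ 0.

K has 4 vertices, 6 edges, 4 triangles.
rank ∂_1 = 3, rank ∂_2 = 3 ⇒ b_1 = 6 − 3 − 3 = 0; all invariant factors of ∂_2 are 1 so no torsion. So H_1 = 0.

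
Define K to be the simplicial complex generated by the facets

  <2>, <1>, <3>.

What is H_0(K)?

H_0 ≅ Z^3.

Fix the vertex order 1 < 2 < 3 and write every simplex with vertices in increasing order. Then dim K = 0 and the simplices of K are:

  0-simplices (3): [1], [2], [3]

Hence C_0 ≅ Z^3.

Computing H_k = (kernel of ∂_k) / (image of ∂_{k+1}):

  H_0: rank C_0 − rank ∂_1 = 3 − 0 = 3, and there is no ∂_1, so H_0 ≅ Z^3.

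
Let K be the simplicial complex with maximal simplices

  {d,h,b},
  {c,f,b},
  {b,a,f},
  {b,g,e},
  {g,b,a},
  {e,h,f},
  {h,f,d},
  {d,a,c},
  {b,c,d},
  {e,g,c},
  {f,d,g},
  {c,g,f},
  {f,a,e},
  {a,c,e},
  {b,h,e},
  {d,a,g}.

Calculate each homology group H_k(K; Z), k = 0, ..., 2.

Order the vertices as a < b < c < d < e < f < g < h. Listing each simplex with vertices in this order, K has dimension 2 with simplices:

  0-simplices (8): a, b, c, d, e, f, g, h
  1-simplices (24): ab, ac, ad, ae, af, ag, bc, bd, be, bf, bg, bh, cd, ce, cf, cg, df, dg, dh, ef, eg, eh, fg, fh
  2-simplices (16): abf, abg, acd, ace, adg, aef, bcd, bcf, bdh, beg, beh, ceg, cfg, dfg, dfh, efh

so the chain groups are C_0 ≅ Z^8, C_1 ≅ Z^24, C_2 ≅ Z^16.

The boundary map ∂_1: C_1 → C_0 sends each edge [p,q] (with p < q) to q − p.
As a 8×24 matrix over Z this has rank 7, with invariant factors (1,1,1,1,1,1,1).

The boundary map ∂_2: C_2 → C_1 maps a triangle to the signed sum of its edges. For instance
  ∂dfh = fh − dh + df,
  ∂ceg = eg − cg + ce.
The resulting 24×16 matrix has rank 15, and its Smith normal form has invariant factors (1,1,1,1,1,1,1,1,1,1,1,1,1,1,1).

Now H_k = ker ∂_k / im ∂_{k+1}, so:

  H_0: rank C_0 − rank ∂_1 = 8 − 7 = 1, and the invariant factors of ∂_1 are all 1, so H_0 ≅ Z.
  H_1: rank ker ∂_1 − rank ∂_2 = (24 − 7) − 15 = 2, and the invariant factors of ∂_2 are all 1, so H_1 ≅ Z^2.
  H_2: rank ker ∂_2 − rank ∂_3 = (16 − 15) − 0 = 1, and there is no ∂_3, so H_2 ≅ Z.

(K is a triangulation of the torus T^2.)

H_0 ≅ Z,  H_1 ≅ Z^2,  H_2 ≅ Z.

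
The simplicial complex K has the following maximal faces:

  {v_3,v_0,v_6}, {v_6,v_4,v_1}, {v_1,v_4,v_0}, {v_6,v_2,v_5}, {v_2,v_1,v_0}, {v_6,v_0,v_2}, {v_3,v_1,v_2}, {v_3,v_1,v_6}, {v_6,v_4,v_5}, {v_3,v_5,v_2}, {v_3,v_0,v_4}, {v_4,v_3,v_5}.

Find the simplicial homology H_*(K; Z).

Order the vertices as v_0 < v_1 < v_2 < v_3 < v_4 < v_5 < v_6. Listing each simplex with vertices in this order, K has dimension 2 with simplices:

  0-simplices (7): [v_0], [v_1], [v_2], [v_3], [v_4], [v_5], [v_6]
  1-simplices (18): (18 of them)
  2-simplices (12): (12 of them)

Hence C_0 ≅ Z^7, C_1 ≅ Z^18, C_2 ≅ Z^12.

The boundary map ∂_1: C_1 → C_0 maps an edge to its endpoints' difference, ∂[p,q] = q − p. For instance
  ∂[v_3,v_4] = [v_4] − [v_3].
The resulting 7×18 matrix has rank 6, and its Smith normal form has invariant factors (1,1,1,1,1,1).

The boundary map ∂_2: C_2 → C_1 acts by ∂[p,q,r] = [q,r] − [p,r] + [p,q]. For instance
  ∂[v_2,v_3,v_5] = [v_3,v_5] − [v_2,v_5] + [v_2,v_3],
  ∂[v_0,v_2,v_6] = [v_2,v_6] − [v_0,v_6] + [v_0,v_2].
This gives a 18×12 integer matrix of rank 12; reducing to Smith normal form yields diagonal entries (1,1,1,1,1,1,1,1,1,1,1,2).

Computing H_k = (kernel of ∂_k) / (image of ∂_{k+1}):

  H_0: rank C_0 − rank ∂_1 = 7 − 6 = 1, and the invariant factors of ∂_1 are all 1, so H_0 ≅ Z.
  H_1: rank ker ∂_1 − rank ∂_2 = (18 − 6) − 12 = 0, and ∂_2 has invariant factor 2 > 1, so H_1 ≅ Z/2.
  H_2: rank ker ∂_2 − rank ∂_3 = (12 − 12) − 0 = 0, and there is no ∂_3, so H_2 ≅ 0.

H_0 = Z,  H_1 = Z/2,  H_2 = 0.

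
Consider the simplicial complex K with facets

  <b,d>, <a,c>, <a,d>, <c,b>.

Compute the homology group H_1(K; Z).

K has 4 vertices, 4 edges.
rank ∂_1 = 3, rank ∂_2 = 0 ⇒ b_1 = 4 − 3 − 0 = 1. So H_1 ≅ Z.

H_1 ≅ Z.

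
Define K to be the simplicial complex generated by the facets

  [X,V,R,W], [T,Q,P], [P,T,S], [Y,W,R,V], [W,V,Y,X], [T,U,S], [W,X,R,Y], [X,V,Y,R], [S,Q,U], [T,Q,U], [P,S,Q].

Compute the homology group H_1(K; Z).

H_1 = 0.

Take the total order P < Q < R < S < T < U < V < W < X < Y on the vertex set. Then K (dimension 3) consists of the simplices:

  0-simplices (10): P, Q, R, S, T, U, V, W, X, Y
  1-simplices (19): PQ, PS, PT, QS, QT, QU, RV, RW, RX, RY, ST, SU, TU, VW, VX, VY, WX, WY, XY
  2-simplices (16): PQS, PQT, PST, QSU, QTU, RVW, RVX, RVY, RWX, RWY, RXY, STU, VWX, VWY, VXY, WXY
  3-simplices (5): RVWX, RVWY, RVXY, RWXY, VWXY

giving chain groups C_0 ≅ Z^10, C_1 ≅ Z^19, C_2 ≅ Z^16, C_3 ≅ Z^5.

∂_1: C_1 → C_0 maps an edge to its endpoints' difference, ∂[p,q] = q − p. For instance
  ∂WY = Y − W.
The 10×19 boundary matrix has rank 8 and Smith normal form diag(1,1,1,1,1,1,1,1).

∂_2: C_2 → C_1 sends each 2-simplex [p,q,r] to [q,r] − [p,r] + [p,q]. For instance
  ∂STU = TU − SU + ST,
  ∂PQT = QT − PT + PQ.
The resulting 19×16 matrix has rank 11, and its Smith normal form has invariant factors (1,1,1,1,1,1,1,1,1,1,1).

The boundary map ∂_3: C_3 → C_2 sends each 3-simplex σ to the alternating sum Σ_i (−1)^i (σ with its i-th vertex removed). For instance
  ∂VWXY = WXY − VXY + VWY − VWX,
  ∂RVWY = VWY − RWY + RVY − RVW.
The 16×5 boundary matrix has rank 4 and Smith normal form diag(1,1,1,1).

Reading off H_k = ker ∂_k / im ∂_{k+1}:

  H_1: rank ker ∂_1 − rank ∂_2 = (19 − 8) − 11 = 0, and the invariant factors of ∂_2 are all 1, so H_1 = 0.

(K is a triangulation of the disjoint union of the 2-sphere S^2 and the 3-sphere S^3.)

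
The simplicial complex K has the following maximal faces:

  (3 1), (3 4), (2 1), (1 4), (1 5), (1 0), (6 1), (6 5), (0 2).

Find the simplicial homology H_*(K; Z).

H_0 = Z,  H_1 = Z^3.

We work with the vertex ordering 0 < 1 < 2 < 3 < 4 < 5 < 6. The simplices of K, each written with vertices in increasing order, are:

  0-simplices (7): [0], [1], [2], [3], [4], [5], [6]
  1-simplices (9): [0,1], [0,2], [1,2], [1,3], [1,4], [1,5], [1,6], [3,4], [5,6]

Hence C_0 ≅ Z^7, C_1 ≅ Z^9.

Boundary ∂_1: C_1 → C_0 is given by ∂[p,q] = [q] − [p]. For instance
  ∂[1,2] = [2] − [1].
The 7×9 boundary matrix has rank 6 and Smith normal form diag(1,1,1,1,1,1).

Now H_k = ker ∂_k / im ∂_{k+1}, so:

  H_0: rank C_0 − rank ∂_1 = 7 − 6 = 1, and the invariant factors of ∂_1 are all 1, so H_0 ≅ Z.
  H_1: rank ker ∂_1 − rank ∂_2 = (9 − 6) − 0 = 3, and there is no ∂_2, so H_1 ≅ Z^3.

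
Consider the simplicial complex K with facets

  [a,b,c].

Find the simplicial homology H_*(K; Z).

Take the total order a < b < c on the vertex set. Then K (dimension 2) consists of the simplices:

  0-simplices (3): a, b, c
  1-simplices (3): ab, ac, bc
  2-simplices (1): abc

giving chain groups C_0 ≅ Z^3, C_1 ≅ Z^3, C_2 ≅ Z^1.

∂_1: C_1 → C_0 maps an edge to its endpoints' difference, ∂[p,q] = q − p.
This gives a 3×3 integer matrix of rank 2; reducing to Smith normal form yields diagonal entries (1,1).

∂_2: C_2 → C_1 maps a triangle to the signed sum of its edges. For instance
  ∂abc = bc − ac + ab.
The 3×1 boundary matrix has rank 1 and Smith normal form diag(1).

Reading off H_k = ker ∂_k / im ∂_{k+1}:

  H_0: rank C_0 − rank ∂_1 = 3 − 2 = 1, and the invariant factors of ∂_1 are all 1, so H_0 = Z.
  H_1: rank ker ∂_1 − rank ∂_2 = (3 − 2) − 1 = 0, and the invariant factors of ∂_2 are all 1, so H_1 = 0.
  H_2: rank ker ∂_2 − rank ∂_3 = (1 − 1) − 0 = 0, and there is no ∂_3, so H_2 = 0.

(K is a triangulation of the 2-simplex.)

H_0 ≅ Z,  H_1 = 0,  H_2 = 0.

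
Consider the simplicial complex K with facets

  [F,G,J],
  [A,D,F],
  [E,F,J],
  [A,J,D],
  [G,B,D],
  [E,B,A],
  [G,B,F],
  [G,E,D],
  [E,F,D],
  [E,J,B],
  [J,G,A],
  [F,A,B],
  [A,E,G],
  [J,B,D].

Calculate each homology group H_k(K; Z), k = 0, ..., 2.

H_0 = Z,  H_1 = Z^2,  H_2 = Z.

Order the vertices as A < B < D < E < F < G < J. Listing each simplex with vertices in this order, K has dimension 2 with simplices:

  0-simplices (7): A, B, D, E, F, G, J
  1-simplices (21): AB, AD, AE, AF, AG, AJ, BD, BE, BF, BG, BJ, DE, DF, DG, DJ, EF, EG, EJ, FG, FJ, GJ
  2-simplices (14): ABE, ABF, ADF, ADJ, AEG, AGJ, BDG, BDJ, BEJ, BFG, DEF, DEG, EFJ, FGJ

Hence C_0 ≅ Z^7, C_1 ≅ Z^21, C_2 ≅ Z^14.

∂_1: C_1 → C_0 maps an edge to its endpoints' difference, ∂[p,q] = q − p. For instance
  ∂BF = F − B.
This gives a 7×21 integer matrix of rank 6; reducing to Smith normal form yields diagonal entries (1,1,1,1,1,1).

The boundary map ∂_2: C_2 → C_1 sends each 2-simplex [p,q,r] to [q,r] − [p,r] + [p,q]. For instance
  ∂BDJ = DJ − BJ + BD,
  ∂FGJ = GJ − FJ + FG.
This gives a 21×14 integer matrix of rank 13; reducing to Smith normal form yields diagonal entries (1,1,1,1,1,1,1,1,1,1,1,1,1).

Reading off H_k = ker ∂_k / im ∂_{k+1}:

  H_0: rank C_0 − rank ∂_1 = 7 − 6 = 1, and the invariant factors of ∂_1 are all 1, so H_0 = Z.
  H_1: rank ker ∂_1 − rank ∂_2 = (21 − 6) − 13 = 2, and the invariant factors of ∂_2 are all 1, so H_1 = Z^2.
  H_2: rank ker ∂_2 − rank ∂_3 = (14 − 13) − 0 = 1, and there is no ∂_3, so H_2 = Z.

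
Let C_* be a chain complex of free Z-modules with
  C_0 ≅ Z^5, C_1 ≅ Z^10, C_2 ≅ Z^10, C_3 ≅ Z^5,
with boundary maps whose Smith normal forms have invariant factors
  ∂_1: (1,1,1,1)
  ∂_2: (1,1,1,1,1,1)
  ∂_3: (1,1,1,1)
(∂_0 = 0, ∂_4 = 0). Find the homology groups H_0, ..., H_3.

H_0 = Z,  H_1 = 0,  H_2 = 0,  H_3 = Z.

H_0: b_0 = 5 − 0 − 4 = 1; torsion from ∂_1 factors > 1: none. So H_0 = Z.
H_1: b_1 = 10 − 4 − 6 = 0; torsion from ∂_2 factors > 1: none. So H_1 = 0.
H_2: b_2 = 10 − 6 − 4 = 0; torsion from ∂_3 factors > 1: none. So H_2 = 0.
H_3: b_3 = 5 − 4 − 0 = 1; torsion from ∂_4 factors > 1: none. So H_3 = Z.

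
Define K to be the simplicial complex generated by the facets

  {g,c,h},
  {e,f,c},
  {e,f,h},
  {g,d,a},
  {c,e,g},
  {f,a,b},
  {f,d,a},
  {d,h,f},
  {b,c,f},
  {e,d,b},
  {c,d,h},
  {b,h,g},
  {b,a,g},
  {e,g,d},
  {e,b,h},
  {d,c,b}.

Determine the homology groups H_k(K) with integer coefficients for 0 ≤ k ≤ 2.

H_0 = Z,  H_1 = Z^2,  H_2 = Z.

Fix the vertex order a < b < c < d < e < f < g < h and write every simplex with vertices in increasing order. Then dim K = 2 and the simplices of K are:

  0-simplices (8): a, b, c, d, e, f, g, h
  1-simplices (24): ab, ad, af, ag, bc, bd, be, bf, bg, bh, cd, ce, cf, cg, ch, de, df, dg, dh, ef, eg, eh, fh, gh
  2-simplices (16): abf, abg, adf, adg, bcd, bcf, bde, beh, bgh, cdh, cef, ceg, cgh, deg, dfh, efh

Hence C_0 ≅ Z^8, C_1 ≅ Z^24, C_2 ≅ Z^16.

Boundary ∂_1: C_1 → C_0 sends each edge [p,q] (with p < q) to q − p. For instance
  ∂bc = c − b.
The resulting 8×24 matrix has rank 7, and its Smith normal form has invariant factors (1,1,1,1,1,1,1).

The boundary map ∂_2: C_2 → C_1 maps a triangle to the signed sum of its edges. For instance
  ∂ceg = eg − cg + ce,
  ∂adf = df − af + ad.
The 24×16 boundary matrix has rank 15 and Smith normal form diag(1,1,1,1,1,1,1,1,1,1,1,1,1,1,1).

Reading off H_k = ker ∂_k / im ∂_{k+1}:

  H_0: rank C_0 − rank ∂_1 = 8 − 7 = 1, and the invariant factors of ∂_1 are all 1, so H_0 = Z.
  H_1: rank ker ∂_1 − rank ∂_2 = (24 − 7) − 15 = 2, and the invariant factors of ∂_2 are all 1, so H_1 = Z^2.
  H_2: rank ker ∂_2 − rank ∂_3 = (16 − 15) − 0 = 1, and there is no ∂_3, so H_2 = Z.

As a check, the Euler characteristic is 8 − 24 + 16 = 0, which agrees with 1 − 2 + 1 = 0.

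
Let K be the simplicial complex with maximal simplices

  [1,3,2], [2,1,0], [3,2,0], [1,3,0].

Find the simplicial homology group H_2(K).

Order the vertices as 0 < 1 < 2 < 3. Listing each simplex with vertices in this order, K has dimension 2 with simplices:

  0-simplices (4): [0], [1], [2], [3]
  1-simplices (6): [0,1], [0,2], [0,3], [1,2], [1,3], [2,3]
  2-simplices (4): [0,1,2], [0,1,3], [0,2,3], [1,2,3]

Hence C_0 ≅ Z^4, C_1 ≅ Z^6, C_2 ≅ Z^4.

Boundary ∂_1: C_1 → C_0 maps an edge to its endpoints' difference, ∂[p,q] = q − p.
As a 4×6 matrix over Z this has rank 3, with invariant factors (1,1,1).

∂_2: C_2 → C_1 acts by ∂[p,q,r] = [q,r] − [p,r] + [p,q]. For instance
  ∂[0,1,3] = [1,3] − [0,3] + [0,1],
  ∂[1,2,3] = [2,3] − [1,3] + [1,2].
As a 6×4 matrix over Z this has rank 3, with invariant factors (1,1,1).

Now H_k = ker ∂_k / im ∂_{k+1}, so:

  H_2: rank ker ∂_2 − rank ∂_3 = (4 − 3) − 0 = 1, and there is no ∂_3, so H_2 = Z.

H_2 ≅ Z.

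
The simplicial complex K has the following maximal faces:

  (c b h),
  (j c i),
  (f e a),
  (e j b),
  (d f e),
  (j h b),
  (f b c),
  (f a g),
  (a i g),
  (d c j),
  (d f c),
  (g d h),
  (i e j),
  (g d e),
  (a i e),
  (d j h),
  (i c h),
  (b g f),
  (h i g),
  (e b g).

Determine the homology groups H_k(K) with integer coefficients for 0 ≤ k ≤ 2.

H_0 ≅ Z,  H_1 ≅ Z ⊕ Z_2,  H_2 = 0.

We work with the vertex ordering a < b < c < d < e < f < g < h < i < j. The simplices of K, each written with vertices in increasing order, are:

  0-simplices (10): a, b, c, d, e, f, g, h, i, j
  1-simplices (30): ae, af, ag, ai, bc, be, bf, bg, bh, bj, cd, cf, ch, ci, cj, de, df, dg, dh, dj, ef, eg, ei, ej, fg, gh, gi, hi, hj, ij
  2-simplices (20): aef, aei, afg, agi, bcf, bch, beg, bej, bfg, bhj, cdf, cdj, chi, cij, def, deg, dgh, dhj, eij, ghi

so the chain groups are C_0 ≅ Z^10, C_1 ≅ Z^30, C_2 ≅ Z^20.

The boundary map ∂_1: C_1 → C_0 is given by ∂[p,q] = [q] − [p].
As a 10×30 matrix over Z this has rank 9, with invariant factors (1,1,1,1,1,1,1,1,1).

Boundary ∂_2: C_2 → C_1 acts by ∂[p,q,r] = [q,r] − [p,r] + [p,q]. For instance
  ∂chi = hi − ci + ch,
  ∂beg = eg − bg + be.
The 30×20 boundary matrix has rank 20 and Smith normal form diag(1,1,1,1,1,1,1,1,1,1,1,1,1,1,1,1,1,1,1,2).

Computing H_k = (kernel of ∂_k) / (image of ∂_{k+1}):

  H_0: rank C_0 − rank ∂_1 = 10 − 9 = 1, and the invariant factors of ∂_1 are all 1, so H_0 = Z.
  H_1: rank ker ∂_1 − rank ∂_2 = (30 − 9) − 20 = 1, and ∂_2 has invariant factor 2 > 1, so H_1 = Z ⊕ Z_2.
  H_2: rank ker ∂_2 − rank ∂_3 = (20 − 20) − 0 = 0, and there is no ∂_3, so H_2 = 0.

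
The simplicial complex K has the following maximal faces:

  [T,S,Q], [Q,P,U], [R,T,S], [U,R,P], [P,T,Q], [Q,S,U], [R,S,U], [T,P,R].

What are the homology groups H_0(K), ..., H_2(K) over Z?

Take the total order P < Q < R < S < T < U on the vertex set. Then K (dimension 2) consists of the simplices:

  0-simplices (6): P, Q, R, S, T, U
  1-simplices (12): PQ, PR, PT, PU, QS, QT, QU, RS, RT, RU, ST, SU
  2-simplices (8): PQT, PQU, PRT, PRU, QST, QSU, RST, RSU

so the chain groups are C_0 ≅ Z^6, C_1 ≅ Z^12, C_2 ≅ Z^8.

Boundary ∂_1: C_1 → C_0 maps an edge to its endpoints' difference, ∂[p,q] = q − p. For instance
  ∂PU = U − P.
As a 6×12 matrix over Z this has rank 5, with invariant factors (1,1,1,1,1).

∂_2: C_2 → C_1 sends each 2-simplex [p,q,r] to [q,r] − [p,r] + [p,q]. For instance
  ∂PQU = QU − PU + PQ,
  ∂RSU = SU − RU + RS.
The 12×8 boundary matrix has rank 7 and Smith normal form diag(1,1,1,1,1,1,1).

Reading off H_k = ker ∂_k / im ∂_{k+1}:

  H_0: rank C_0 − rank ∂_1 = 6 − 5 = 1, and the invariant factors of ∂_1 are all 1, so H_0 = Z.
  H_1: rank ker ∂_1 − rank ∂_2 = (12 − 5) − 7 = 0, and the invariant factors of ∂_2 are all 1, so H_1 = 0.
  H_2: rank ker ∂_2 − rank ∂_3 = (8 − 7) − 0 = 1, and there is no ∂_3, so H_2 = Z.

H_0 ≅ Z,  H_1 = 0,  H_2 ≅ Z.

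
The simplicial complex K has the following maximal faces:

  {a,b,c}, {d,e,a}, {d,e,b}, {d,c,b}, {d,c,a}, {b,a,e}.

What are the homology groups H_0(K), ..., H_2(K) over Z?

H_0 ≅ Z,  H_1 = 0,  H_2 ≅ Z.

Fix the vertex order a < b < c < d < e and write every simplex with vertices in increasing order. Then dim K = 2 and the simplices of K are:

  0-simplices (5): a, b, c, d, e
  1-simplices (9): ab, ac, ad, ae, bc, bd, be, cd, de
  2-simplices (6): abc, abe, acd, ade, bcd, bde

so the chain groups are C_0 ≅ Z^5, C_1 ≅ Z^9, C_2 ≅ Z^6.

Boundary ∂_1: C_1 → C_0 sends each edge [p,q] (with p < q) to q − p. For instance
  ∂cd = d − c.
As a 5×9 matrix over Z this has rank 4, with invariant factors (1,1,1,1).

The boundary map ∂_2: C_2 → C_1 sends each 2-simplex [p,q,r] to [q,r] − [p,r] + [p,q]. For instance
  ∂bde = de − be + bd,
  ∂ade = de − ae + ad.
This gives a 9×6 integer matrix of rank 5; reducing to Smith normal form yields diagonal entries (1,1,1,1,1).

Now H_k = ker ∂_k / im ∂_{k+1}, so:

  H_0: rank C_0 − rank ∂_1 = 5 − 4 = 1, and the invariant factors of ∂_1 are all 1, so H_0 ≅ Z.
  H_1: rank ker ∂_1 − rank ∂_2 = (9 − 4) − 5 = 0, and the invariant factors of ∂_2 are all 1, so H_1 ≅ 0.
  H_2: rank ker ∂_2 − rank ∂_3 = (6 − 5) − 0 = 1, and there is no ∂_3, so H_2 ≅ Z.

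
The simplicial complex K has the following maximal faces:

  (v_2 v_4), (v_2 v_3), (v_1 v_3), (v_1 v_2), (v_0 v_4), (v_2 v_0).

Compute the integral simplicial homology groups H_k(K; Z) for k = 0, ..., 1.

K has 5 vertices, 6 edges.
rank ∂_0 = 0, rank ∂_1 = 4 ⇒ b_0 = 5 − 0 − 4 = 1; all invariant factors of ∂_1 are 1 so no torsion. So H_0 = Z.
rank ∂_1 = 4, rank ∂_2 = 0 ⇒ b_1 = 6 − 4 − 0 = 2. So H_1 = Z^2.

H_0 = Z,  H_1 = Z^2.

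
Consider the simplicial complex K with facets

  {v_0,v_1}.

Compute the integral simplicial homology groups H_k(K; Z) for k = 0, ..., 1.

We work with the vertex ordering v_0 < v_1. The simplices of K, each written with vertices in increasing order, are:

  0-simplices (2): [v_0], [v_1]
  1-simplices (1): [v_0,v_1]

so the chain groups are C_0 ≅ Z^2, C_1 ≅ Z^1.

Boundary ∂_1: C_1 → C_0 sends each edge [p,q] (with p < q) to q − p. For instance
  ∂[v_0,v_1] = [v_1] − [v_0].
The resulting 2×1 matrix has rank 1, and its Smith normal form has invariant factors (1).

Now H_k = ker ∂_k / im ∂_{k+1}, so:

  H_0: rank C_0 − rank ∂_1 = 2 − 1 = 1, and the invariant factors of ∂_1 are all 1, so H_0 = Z.
  H_1: rank ker ∂_1 − rank ∂_2 = (1 − 1) − 0 = 0, and there is no ∂_2, so H_1 = 0.

H_0 = Z,  H_1 = 0.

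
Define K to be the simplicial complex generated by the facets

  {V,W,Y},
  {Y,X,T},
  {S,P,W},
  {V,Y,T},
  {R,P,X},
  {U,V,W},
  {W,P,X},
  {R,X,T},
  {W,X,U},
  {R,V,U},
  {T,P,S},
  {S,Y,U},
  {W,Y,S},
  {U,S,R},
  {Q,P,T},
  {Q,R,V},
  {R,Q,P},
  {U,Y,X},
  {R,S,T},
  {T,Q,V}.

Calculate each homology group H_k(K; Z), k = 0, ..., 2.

K has 10 vertices, 30 edges, 20 triangles.
rank ∂_0 = 0, rank ∂_1 = 9 ⇒ b_0 = 10 − 0 − 9 = 1; all invariant factors of ∂_1 are 1 so no torsion. So H_0 ≅ Z.
rank ∂_1 = 9, rank ∂_2 = 20 ⇒ b_1 = 30 − 9 − 20 = 1; ∂_2 has invariant factor(s) [2] giving torsion. So H_1 ≅ Z ⊕ Z/2.
rank ∂_2 = 20, rank ∂_3 = 0 ⇒ b_2 = 20 − 20 − 0 = 0. So H_2 ≅ 0.

H_0 ≅ Z,  H_1 ≅ Z ⊕ Z/2,  H_2 = 0.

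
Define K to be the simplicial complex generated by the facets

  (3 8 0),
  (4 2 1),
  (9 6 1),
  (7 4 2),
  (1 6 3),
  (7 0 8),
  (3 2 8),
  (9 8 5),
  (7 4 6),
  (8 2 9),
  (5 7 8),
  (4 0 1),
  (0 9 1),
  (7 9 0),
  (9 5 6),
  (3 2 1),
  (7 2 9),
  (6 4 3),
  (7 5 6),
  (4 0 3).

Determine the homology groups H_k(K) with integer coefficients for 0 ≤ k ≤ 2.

H_0 = Z,  H_1 = Z ⊕ Z/2Z,  H_2 = 0.

We work with the vertex ordering 0 < 1 < 2 < 3 < 4 < 5 < 6 < 7 < 8 < 9. The simplices of K, each written with vertices in increasing order, are:

  0-simplices (10): [0], [1], [2], [3], [4], [5], [6], [7], [8], [9]
  1-simplices (30): (30 of them)
  2-simplices (20): (20 of them)

Hence C_0 ≅ Z^10, C_1 ≅ Z^30, C_2 ≅ Z^20.

Boundary ∂_1: C_1 → C_0 sends each edge [p,q] (with p < q) to q − p. For instance
  ∂[4,7] = [7] − [4].
The resulting 10×30 matrix has rank 9, and its Smith normal form has invariant factors (1,1,1,1,1,1,1,1,1).

The boundary map ∂_2: C_2 → C_1 maps a triangle to the signed sum of its edges. For instance
  ∂[0,7,8] = [7,8] − [0,8] + [0,7],
  ∂[2,4,7] = [4,7] − [2,7] + [2,4].
The resulting 30×20 matrix has rank 20, and its Smith normal form has invariant factors (1,1,1,1,1,1,1,1,1,1,1,1,1,1,1,1,1,1,1,2).

From H_k ≅ ker(∂_k) / im(∂_{k+1}) we obtain:

  H_0: rank C_0 − rank ∂_1 = 10 − 9 = 1, and the invariant factors of ∂_1 are all 1, so H_0 = Z.
  H_1: rank ker ∂_1 − rank ∂_2 = (30 − 9) − 20 = 1, and ∂_2 has invariant factor 2 > 1, so H_1 = Z ⊕ Z/2Z.
  H_2: rank ker ∂_2 − rank ∂_3 = (20 − 20) − 0 = 0, and there is no ∂_3, so H_2 = 0.

As a check, the Euler characteristic is 10 − 30 + 20 = 0, which agrees with 1 − 1 + 0 = 0.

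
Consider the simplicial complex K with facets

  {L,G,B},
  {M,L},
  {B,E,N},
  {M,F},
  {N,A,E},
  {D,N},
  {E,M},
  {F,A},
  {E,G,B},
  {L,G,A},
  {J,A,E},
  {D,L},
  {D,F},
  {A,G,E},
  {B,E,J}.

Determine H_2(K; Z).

H_2 = 0.

Order the vertices as A < B < D < E < F < G < J < L < M < N. Listing each simplex with vertices in this order, K has dimension 2 with simplices:

  0-simplices (10): A, B, D, E, F, G, J, L, M, N
  1-simplices (21): AE, AF, AG, AJ, AL, AN, BE, BG, BJ, BL, BN, DF, DL, DN, EG, EJ, EM, EN, FM, GL, LM
  2-simplices (8): AEG, AEJ, AEN, AGL, BEG, BEJ, BEN, BGL

Hence C_0 ≅ Z^10, C_1 ≅ Z^21, C_2 ≅ Z^8.

∂_1: C_1 → C_0 is given by ∂[p,q] = [q] − [p]. For instance
  ∂LM = M − L.
As a 10×21 matrix over Z this has rank 9, with invariant factors (1,1,1,1,1,1,1,1,1).

∂_2: C_2 → C_1 acts by ∂[p,q,r] = [q,r] − [p,r] + [p,q]. For instance
  ∂BEJ = EJ − BJ + BE,
  ∂AGL = GL − AL + AG.
As a 21×8 matrix over Z this has rank 8, with invariant factors (1,1,1,1,1,1,1,1).

From H_k ≅ ker(∂_k) / im(∂_{k+1}) we obtain:

  H_2: rank ker ∂_2 − rank ∂_3 = (8 − 8) − 0 = 0, and there is no ∂_3, so H_2 = 0.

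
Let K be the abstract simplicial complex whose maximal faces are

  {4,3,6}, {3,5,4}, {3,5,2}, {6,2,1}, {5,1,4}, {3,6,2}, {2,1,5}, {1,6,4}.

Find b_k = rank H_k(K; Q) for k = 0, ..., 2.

b_0 = 1, b_1 = 0, b_2 = 1.

We work with the vertex ordering 1 < 2 < 3 < 4 < 5 < 6. The simplices of K, each written with vertices in increasing order, are:

  0-simplices (6): [1], [2], [3], [4], [5], [6]
  1-simplices (12): [1,2], [1,4], [1,5], [1,6], [2,3], [2,5], [2,6], [3,4], [3,5], [3,6], [4,5], [4,6]
  2-simplices (8): [1,2,5], [1,2,6], [1,4,5], [1,4,6], [2,3,5], [2,3,6], [3,4,5], [3,4,6]

so the chain groups are C_0 ≅ Z^6, C_1 ≅ Z^12, C_2 ≅ Z^8.

Boundary ∂_1: C_1 → C_0 sends each edge [p,q] (with p < q) to q − p. For instance
  ∂[2,5] = [5] − [2].
This gives a 6×12 integer matrix of rank 5; reducing to Smith normal form yields diagonal entries (1,1,1,1,1).

∂_2: C_2 → C_1 sends each 2-simplex [p,q,r] to [q,r] − [p,r] + [p,q]. For instance
  ∂[2,3,5] = [3,5] − [2,5] + [2,3],
  ∂[3,4,5] = [4,5] − [3,5] + [3,4].
As a 12×8 matrix over Z this has rank 7, with invariant factors (1,1,1,1,1,1,1).

Reading off H_k = ker ∂_k / im ∂_{k+1}:

  H_0: rank C_0 − rank ∂_1 = 6 − 5 = 1, and the invariant factors of ∂_1 are all 1, so H_0 = Z.
  H_1: rank ker ∂_1 − rank ∂_2 = (12 − 5) − 7 = 0, and the invariant factors of ∂_2 are all 1, so H_1 = 0.
  H_2: rank ker ∂_2 − rank ∂_3 = (8 − 7) − 0 = 1, and there is no ∂_3, so H_2 = Z.

Hence the Betti numbers are b_0 = 1, b_1 = 0, b_2 = 1.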